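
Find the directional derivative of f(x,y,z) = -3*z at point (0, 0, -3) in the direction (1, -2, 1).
-sqrt(6)/2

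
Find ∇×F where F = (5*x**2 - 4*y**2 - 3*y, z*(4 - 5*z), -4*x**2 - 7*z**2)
(10*z - 4, 8*x, 8*y + 3)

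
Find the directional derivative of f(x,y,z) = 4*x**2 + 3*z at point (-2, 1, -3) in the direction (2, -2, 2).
-13*sqrt(3)/3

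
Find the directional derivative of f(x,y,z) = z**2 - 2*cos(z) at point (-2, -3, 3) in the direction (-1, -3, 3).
6*sqrt(19)*(sin(3) + 3)/19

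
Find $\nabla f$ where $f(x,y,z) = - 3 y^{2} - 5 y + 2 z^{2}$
(0, -6*y - 5, 4*z)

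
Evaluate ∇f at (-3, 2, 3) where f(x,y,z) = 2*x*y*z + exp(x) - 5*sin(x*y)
(-10*cos(6) + exp(-3) + 12, -18 + 15*cos(6), -12)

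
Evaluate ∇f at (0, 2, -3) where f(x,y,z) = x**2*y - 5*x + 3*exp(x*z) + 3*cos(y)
(-14, -3*sin(2), 0)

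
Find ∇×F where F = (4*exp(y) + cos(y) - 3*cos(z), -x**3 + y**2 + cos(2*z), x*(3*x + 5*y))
(5*x + 2*sin(2*z), -6*x - 5*y + 3*sin(z), -3*x**2 - 4*exp(y) + sin(y))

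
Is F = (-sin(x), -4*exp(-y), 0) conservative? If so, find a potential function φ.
Yes, F is conservative. φ = cos(x) + 4*exp(-y)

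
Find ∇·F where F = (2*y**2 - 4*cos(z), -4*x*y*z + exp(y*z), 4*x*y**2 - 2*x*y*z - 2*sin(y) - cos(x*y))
-2*x*y - 4*x*z + z*exp(y*z)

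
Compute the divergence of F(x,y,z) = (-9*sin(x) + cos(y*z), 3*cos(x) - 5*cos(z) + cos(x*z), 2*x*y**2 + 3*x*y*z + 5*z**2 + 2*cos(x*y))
3*x*y + 10*z - 9*cos(x)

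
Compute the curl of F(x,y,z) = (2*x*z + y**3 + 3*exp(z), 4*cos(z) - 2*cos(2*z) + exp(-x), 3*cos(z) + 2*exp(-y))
(4*sin(z) - 4*sin(2*z) - 2*exp(-y), 2*x + 3*exp(z), -3*y**2 - exp(-x))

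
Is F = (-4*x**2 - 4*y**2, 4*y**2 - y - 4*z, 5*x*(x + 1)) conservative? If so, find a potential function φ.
No, ∇×F = (4, -10*x - 5, 8*y) ≠ 0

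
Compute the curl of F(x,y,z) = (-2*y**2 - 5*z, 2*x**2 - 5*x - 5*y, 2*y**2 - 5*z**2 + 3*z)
(4*y, -5, 4*x + 4*y - 5)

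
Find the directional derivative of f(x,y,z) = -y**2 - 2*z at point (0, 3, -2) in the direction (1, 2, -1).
-5*sqrt(6)/3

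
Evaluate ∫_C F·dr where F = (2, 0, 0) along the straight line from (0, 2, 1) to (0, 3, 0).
0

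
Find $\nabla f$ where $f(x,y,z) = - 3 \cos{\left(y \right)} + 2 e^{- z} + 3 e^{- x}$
(-3*exp(-x), 3*sin(y), -2*exp(-z))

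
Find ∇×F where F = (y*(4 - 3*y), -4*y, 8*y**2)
(16*y, 0, 6*y - 4)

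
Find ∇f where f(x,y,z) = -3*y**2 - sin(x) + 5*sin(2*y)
(-cos(x), -6*y + 10*cos(2*y), 0)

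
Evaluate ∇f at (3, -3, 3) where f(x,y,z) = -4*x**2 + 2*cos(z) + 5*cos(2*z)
(-24, 0, -2*sin(3) - 10*sin(6))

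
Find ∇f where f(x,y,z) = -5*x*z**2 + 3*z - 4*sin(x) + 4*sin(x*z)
(-5*z**2 + 4*z*cos(x*z) - 4*cos(x), 0, -10*x*z + 4*x*cos(x*z) + 3)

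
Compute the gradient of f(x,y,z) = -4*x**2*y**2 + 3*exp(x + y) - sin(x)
(-8*x*y**2 + 3*exp(x + y) - cos(x), -8*x**2*y + 3*exp(x + y), 0)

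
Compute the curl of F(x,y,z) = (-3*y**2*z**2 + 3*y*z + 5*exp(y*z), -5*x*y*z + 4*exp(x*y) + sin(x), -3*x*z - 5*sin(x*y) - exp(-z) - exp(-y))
((5*x*(y - cos(x*y))*exp(y) + 1)*exp(-y), -6*y**2*z + 5*y*exp(y*z) + 5*y*cos(x*y) + 3*y + 3*z, 6*y*z**2 - 5*y*z + 4*y*exp(x*y) - 5*z*exp(y*z) - 3*z + cos(x))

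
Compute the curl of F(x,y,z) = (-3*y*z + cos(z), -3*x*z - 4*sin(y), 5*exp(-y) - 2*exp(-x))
(3*x - 5*exp(-y), -3*y - sin(z) - 2*exp(-x), 0)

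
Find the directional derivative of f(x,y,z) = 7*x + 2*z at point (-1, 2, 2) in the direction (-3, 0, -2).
-25*sqrt(13)/13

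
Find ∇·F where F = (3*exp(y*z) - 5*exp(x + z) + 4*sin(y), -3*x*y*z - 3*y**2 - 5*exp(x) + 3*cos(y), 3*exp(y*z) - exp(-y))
-3*x*z + 3*y*exp(y*z) - 6*y - 5*exp(x + z) - 3*sin(y)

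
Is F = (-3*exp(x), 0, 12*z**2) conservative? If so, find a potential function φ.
Yes, F is conservative. φ = 4*z**3 - 3*exp(x)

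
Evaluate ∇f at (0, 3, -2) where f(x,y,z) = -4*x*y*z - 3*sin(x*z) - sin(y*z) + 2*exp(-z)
(30, 2*cos(6), -2*exp(2) - 3*cos(6))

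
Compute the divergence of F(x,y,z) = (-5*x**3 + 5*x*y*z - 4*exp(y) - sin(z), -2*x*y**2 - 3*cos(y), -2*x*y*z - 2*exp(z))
-15*x**2 - 6*x*y + 5*y*z - 2*exp(z) + 3*sin(y)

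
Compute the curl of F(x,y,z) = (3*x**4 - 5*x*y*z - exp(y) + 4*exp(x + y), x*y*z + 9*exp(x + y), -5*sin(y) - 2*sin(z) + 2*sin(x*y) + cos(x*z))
(-x*y + 2*x*cos(x*y) - 5*cos(y), -5*x*y - 2*y*cos(x*y) + z*sin(x*z), 5*x*z + y*z + exp(y) + 5*exp(x + y))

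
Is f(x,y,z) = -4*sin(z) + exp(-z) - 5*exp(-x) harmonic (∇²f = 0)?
No, ∇²f = 4*sin(z) + exp(-z) - 5*exp(-x)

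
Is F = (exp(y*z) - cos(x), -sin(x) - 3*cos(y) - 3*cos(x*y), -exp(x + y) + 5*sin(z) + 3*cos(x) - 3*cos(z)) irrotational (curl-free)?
No, ∇×F = (-exp(x + y), y*exp(y*z) + exp(x + y) + 3*sin(x), 3*y*sin(x*y) - z*exp(y*z) - cos(x))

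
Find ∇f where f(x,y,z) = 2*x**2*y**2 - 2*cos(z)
(4*x*y**2, 4*x**2*y, 2*sin(z))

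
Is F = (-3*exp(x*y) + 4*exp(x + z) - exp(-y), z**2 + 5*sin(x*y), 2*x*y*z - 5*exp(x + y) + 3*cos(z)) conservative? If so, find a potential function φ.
No, ∇×F = (2*x*z - 2*z - 5*exp(x + y), -2*y*z + 5*exp(x + y) + 4*exp(x + z), 3*x*exp(x*y) + 5*y*cos(x*y) - exp(-y)) ≠ 0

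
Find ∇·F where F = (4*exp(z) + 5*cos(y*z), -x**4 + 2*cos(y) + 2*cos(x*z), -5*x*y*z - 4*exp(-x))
-5*x*y - 2*sin(y)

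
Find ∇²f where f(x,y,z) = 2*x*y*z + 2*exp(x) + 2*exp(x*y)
2*x**2*exp(x*y) + 2*y**2*exp(x*y) + 2*exp(x)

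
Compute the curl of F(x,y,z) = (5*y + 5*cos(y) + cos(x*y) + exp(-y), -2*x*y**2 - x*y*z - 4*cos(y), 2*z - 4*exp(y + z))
(x*y - 4*exp(y + z), 0, x*sin(x*y) - 2*y**2 - y*z + 5*sin(y) - 5 + exp(-y))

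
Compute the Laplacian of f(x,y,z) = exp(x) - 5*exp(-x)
exp(x) - 5*exp(-x)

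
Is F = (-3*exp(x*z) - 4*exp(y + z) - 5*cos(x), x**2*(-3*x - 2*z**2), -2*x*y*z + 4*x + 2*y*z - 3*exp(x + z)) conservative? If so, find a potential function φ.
No, ∇×F = (2*z*(2*x**2 - x + 1), -3*x*exp(x*z) + 2*y*z + 3*exp(x + z) - 4*exp(y + z) - 4, -9*x**2 - 4*x*z**2 + 4*exp(y + z)) ≠ 0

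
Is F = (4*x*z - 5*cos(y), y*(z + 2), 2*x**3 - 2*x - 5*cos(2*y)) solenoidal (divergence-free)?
No, ∇·F = 5*z + 2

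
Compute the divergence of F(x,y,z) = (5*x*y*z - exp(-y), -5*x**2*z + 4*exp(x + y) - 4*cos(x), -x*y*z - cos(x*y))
-x*y + 5*y*z + 4*exp(x + y)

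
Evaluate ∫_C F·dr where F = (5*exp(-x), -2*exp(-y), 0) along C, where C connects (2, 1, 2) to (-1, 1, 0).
5*(1 - exp(3))*exp(-2)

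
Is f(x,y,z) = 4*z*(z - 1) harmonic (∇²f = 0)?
No, ∇²f = 8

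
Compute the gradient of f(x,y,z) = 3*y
(0, 3, 0)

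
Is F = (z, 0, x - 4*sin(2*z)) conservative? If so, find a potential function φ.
Yes, F is conservative. φ = x*z + 2*cos(2*z)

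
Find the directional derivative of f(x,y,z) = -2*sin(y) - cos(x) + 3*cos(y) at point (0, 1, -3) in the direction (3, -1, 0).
sqrt(10)*(2*cos(1) + 3*sin(1))/10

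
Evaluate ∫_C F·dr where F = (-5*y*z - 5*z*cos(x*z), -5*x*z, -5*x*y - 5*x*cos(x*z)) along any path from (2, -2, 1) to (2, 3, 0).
-20 + 5*sin(2)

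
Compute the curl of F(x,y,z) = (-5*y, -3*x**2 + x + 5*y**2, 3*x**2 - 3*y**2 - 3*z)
(-6*y, -6*x, 6 - 6*x)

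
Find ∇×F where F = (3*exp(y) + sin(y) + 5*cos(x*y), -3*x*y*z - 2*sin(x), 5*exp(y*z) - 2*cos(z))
(3*x*y + 5*z*exp(y*z), 0, 5*x*sin(x*y) - 3*y*z - 3*exp(y) - 2*cos(x) - cos(y))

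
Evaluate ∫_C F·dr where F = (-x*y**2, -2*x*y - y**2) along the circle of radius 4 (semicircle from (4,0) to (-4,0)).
-256/3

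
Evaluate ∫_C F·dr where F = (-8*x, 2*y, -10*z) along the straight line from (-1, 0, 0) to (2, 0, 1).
-17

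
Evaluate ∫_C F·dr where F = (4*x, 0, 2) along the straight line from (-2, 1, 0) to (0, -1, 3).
-2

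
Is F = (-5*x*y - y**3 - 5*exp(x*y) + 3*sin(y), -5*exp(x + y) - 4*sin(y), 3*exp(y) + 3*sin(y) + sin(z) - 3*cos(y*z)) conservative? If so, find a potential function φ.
No, ∇×F = (3*z*sin(y*z) + 3*exp(y) + 3*cos(y), 0, 5*x*exp(x*y) + 5*x + 3*y**2 - 5*exp(x + y) - 3*cos(y)) ≠ 0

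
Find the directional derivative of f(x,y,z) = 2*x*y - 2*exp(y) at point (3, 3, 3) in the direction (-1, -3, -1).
6*sqrt(11)*(-4 + exp(3))/11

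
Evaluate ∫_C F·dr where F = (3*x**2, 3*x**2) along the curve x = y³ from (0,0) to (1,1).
10/7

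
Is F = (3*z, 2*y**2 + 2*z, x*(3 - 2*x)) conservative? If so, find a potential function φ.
No, ∇×F = (-2, 4*x, 0) ≠ 0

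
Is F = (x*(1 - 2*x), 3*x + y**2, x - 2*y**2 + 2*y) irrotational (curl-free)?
No, ∇×F = (2 - 4*y, -1, 3)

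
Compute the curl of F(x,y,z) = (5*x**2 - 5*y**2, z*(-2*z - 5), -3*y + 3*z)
(4*z + 2, 0, 10*y)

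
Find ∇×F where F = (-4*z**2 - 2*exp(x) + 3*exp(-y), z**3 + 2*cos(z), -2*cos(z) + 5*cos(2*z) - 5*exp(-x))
(-3*z**2 + 2*sin(z), -8*z - 5*exp(-x), 3*exp(-y))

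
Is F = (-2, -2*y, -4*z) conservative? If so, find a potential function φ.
Yes, F is conservative. φ = -2*x - y**2 - 2*z**2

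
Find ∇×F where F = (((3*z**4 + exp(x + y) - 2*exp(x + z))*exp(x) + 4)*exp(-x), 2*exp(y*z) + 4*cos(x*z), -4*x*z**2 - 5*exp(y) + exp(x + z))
(4*x*sin(x*z) - 2*y*exp(y*z) - 5*exp(y), 12*z**3 + 4*z**2 - 3*exp(x + z), -4*z*sin(x*z) - exp(x + y))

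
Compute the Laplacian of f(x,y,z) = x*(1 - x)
-2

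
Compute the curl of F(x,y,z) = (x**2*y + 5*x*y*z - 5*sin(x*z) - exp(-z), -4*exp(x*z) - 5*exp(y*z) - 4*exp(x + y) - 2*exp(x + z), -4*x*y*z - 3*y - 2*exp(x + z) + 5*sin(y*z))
(-4*x*z + 4*x*exp(x*z) + 5*y*exp(y*z) + 5*z*cos(y*z) + 2*exp(x + z) - 3, 5*x*y - 5*x*cos(x*z) + 4*y*z + 2*exp(x + z) + exp(-z), -x**2 - 5*x*z - 4*z*exp(x*z) - 4*exp(x + y) - 2*exp(x + z))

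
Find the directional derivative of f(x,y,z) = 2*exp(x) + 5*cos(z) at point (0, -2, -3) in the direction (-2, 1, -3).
-sqrt(14)*(15*sin(3) + 4)/14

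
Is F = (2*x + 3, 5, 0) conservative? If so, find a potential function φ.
Yes, F is conservative. φ = x**2 + 3*x + 5*y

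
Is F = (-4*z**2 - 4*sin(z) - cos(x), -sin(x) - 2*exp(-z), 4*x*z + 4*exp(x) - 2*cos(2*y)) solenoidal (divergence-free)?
No, ∇·F = 4*x + sin(x)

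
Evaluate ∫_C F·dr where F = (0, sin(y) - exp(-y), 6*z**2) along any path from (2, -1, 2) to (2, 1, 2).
-2*sinh(1)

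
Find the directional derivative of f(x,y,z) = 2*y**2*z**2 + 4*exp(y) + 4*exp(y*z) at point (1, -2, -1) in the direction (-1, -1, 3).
-8*sqrt(11)*(-sinh(2) + 5 + 3*exp(2))/11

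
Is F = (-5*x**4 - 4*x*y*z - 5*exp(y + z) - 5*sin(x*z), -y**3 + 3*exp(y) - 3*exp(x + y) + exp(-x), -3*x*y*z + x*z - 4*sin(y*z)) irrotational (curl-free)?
No, ∇×F = (-z*(3*x + 4*cos(y*z)), -4*x*y - 5*x*cos(x*z) + 3*y*z - z - 5*exp(y + z), ((4*x*z - 3*exp(x + y) + 5*exp(y + z))*exp(x) - 1)*exp(-x))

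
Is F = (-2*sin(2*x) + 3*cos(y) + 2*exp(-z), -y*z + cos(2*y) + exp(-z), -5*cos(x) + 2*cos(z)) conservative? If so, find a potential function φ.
No, ∇×F = (y + exp(-z), -5*sin(x) - 2*exp(-z), 3*sin(y)) ≠ 0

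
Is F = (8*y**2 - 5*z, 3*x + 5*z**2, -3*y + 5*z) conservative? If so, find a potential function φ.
No, ∇×F = (-10*z - 3, -5, 3 - 16*y) ≠ 0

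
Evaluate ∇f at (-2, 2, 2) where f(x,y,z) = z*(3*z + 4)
(0, 0, 16)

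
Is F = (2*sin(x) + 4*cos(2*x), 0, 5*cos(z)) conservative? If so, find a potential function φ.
Yes, F is conservative. φ = 2*sin(2*x) + 5*sin(z) - 2*cos(x)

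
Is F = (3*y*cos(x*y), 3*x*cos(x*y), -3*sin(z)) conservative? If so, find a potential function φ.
Yes, F is conservative. φ = 3*sin(x*y) + 3*cos(z)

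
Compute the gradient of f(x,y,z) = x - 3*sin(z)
(1, 0, -3*cos(z))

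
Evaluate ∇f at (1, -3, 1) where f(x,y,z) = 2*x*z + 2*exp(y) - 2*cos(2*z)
(2, 2*exp(-3), 2 + 4*sin(2))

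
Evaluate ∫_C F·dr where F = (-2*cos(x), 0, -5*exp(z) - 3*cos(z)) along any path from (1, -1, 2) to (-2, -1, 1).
-5*E - sin(1) + 5*sin(2) + 5*exp(2)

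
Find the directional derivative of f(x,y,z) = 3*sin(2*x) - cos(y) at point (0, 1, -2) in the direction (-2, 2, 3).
2*sqrt(17)*(-6 + sin(1))/17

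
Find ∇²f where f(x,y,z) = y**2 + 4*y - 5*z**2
-8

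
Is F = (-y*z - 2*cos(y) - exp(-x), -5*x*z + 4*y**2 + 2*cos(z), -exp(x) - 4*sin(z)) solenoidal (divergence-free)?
No, ∇·F = 8*y - 4*cos(z) + exp(-x)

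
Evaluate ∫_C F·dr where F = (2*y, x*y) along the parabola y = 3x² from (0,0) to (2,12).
656/5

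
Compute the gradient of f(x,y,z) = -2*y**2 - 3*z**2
(0, -4*y, -6*z)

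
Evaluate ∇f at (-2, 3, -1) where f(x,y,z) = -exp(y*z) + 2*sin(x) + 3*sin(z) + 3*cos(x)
(2*cos(2) + 3*sin(2), exp(-3), -3*exp(-3) + 3*cos(1))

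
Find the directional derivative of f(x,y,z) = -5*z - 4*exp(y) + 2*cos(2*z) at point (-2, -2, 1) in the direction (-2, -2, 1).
(-(4*sin(2) + 5)*exp(2) + 8)*exp(-2)/3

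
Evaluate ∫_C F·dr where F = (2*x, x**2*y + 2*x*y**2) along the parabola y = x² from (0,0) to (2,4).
2068/21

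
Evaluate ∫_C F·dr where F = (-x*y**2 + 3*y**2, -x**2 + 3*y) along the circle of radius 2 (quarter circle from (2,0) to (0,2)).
-34/3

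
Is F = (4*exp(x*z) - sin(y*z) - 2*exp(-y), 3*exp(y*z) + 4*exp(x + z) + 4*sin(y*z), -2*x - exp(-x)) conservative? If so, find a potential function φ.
No, ∇×F = (-3*y*exp(y*z) - 4*y*cos(y*z) - 4*exp(x + z), 4*x*exp(x*z) - y*cos(y*z) + 2 - exp(-x), z*cos(y*z) + 4*exp(x + z) - 2*exp(-y)) ≠ 0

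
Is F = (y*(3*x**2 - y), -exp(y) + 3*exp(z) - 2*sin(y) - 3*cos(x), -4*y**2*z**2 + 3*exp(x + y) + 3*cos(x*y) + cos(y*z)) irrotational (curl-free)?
No, ∇×F = (-3*x*sin(x*y) - 8*y*z**2 - z*sin(y*z) - 3*exp(z) + 3*exp(x + y), 3*y*sin(x*y) - 3*exp(x + y), -3*x**2 + 2*y + 3*sin(x))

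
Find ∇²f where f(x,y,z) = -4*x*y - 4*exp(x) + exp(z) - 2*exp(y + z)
-4*exp(x) + exp(z) - 4*exp(y + z)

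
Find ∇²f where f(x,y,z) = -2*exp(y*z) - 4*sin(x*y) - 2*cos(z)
4*x**2*sin(x*y) - 2*y**2*exp(y*z) + 4*y**2*sin(x*y) - 2*z**2*exp(y*z) + 2*cos(z)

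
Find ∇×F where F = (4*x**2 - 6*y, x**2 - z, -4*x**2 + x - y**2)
(1 - 2*y, 8*x - 1, 2*x + 6)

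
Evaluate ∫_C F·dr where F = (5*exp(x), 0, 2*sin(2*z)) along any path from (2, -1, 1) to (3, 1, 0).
-5*exp(2) - 1 + cos(2) + 5*exp(3)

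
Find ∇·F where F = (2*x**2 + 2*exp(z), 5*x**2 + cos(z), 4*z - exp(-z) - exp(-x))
4*x + 4 + exp(-z)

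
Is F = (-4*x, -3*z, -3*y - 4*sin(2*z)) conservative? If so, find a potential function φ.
Yes, F is conservative. φ = -2*x**2 - 3*y*z + 2*cos(2*z)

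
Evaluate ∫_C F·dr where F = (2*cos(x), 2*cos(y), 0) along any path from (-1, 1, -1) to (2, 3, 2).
2*sin(3) + 2*sin(2)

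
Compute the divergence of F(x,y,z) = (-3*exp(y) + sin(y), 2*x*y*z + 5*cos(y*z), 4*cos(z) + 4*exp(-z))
2*x*z - 5*z*sin(y*z) - 4*sin(z) - 4*exp(-z)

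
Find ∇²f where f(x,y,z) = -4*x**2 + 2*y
-8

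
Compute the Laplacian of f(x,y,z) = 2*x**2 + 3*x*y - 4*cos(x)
4*cos(x) + 4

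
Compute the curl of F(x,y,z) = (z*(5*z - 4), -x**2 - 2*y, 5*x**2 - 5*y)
(-5, -10*x + 10*z - 4, -2*x)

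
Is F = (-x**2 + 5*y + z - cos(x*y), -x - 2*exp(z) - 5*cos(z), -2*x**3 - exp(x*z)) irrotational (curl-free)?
No, ∇×F = (2*exp(z) - 5*sin(z), 6*x**2 + z*exp(x*z) + 1, -x*sin(x*y) - 6)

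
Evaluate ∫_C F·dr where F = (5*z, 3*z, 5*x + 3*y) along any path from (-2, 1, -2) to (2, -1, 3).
7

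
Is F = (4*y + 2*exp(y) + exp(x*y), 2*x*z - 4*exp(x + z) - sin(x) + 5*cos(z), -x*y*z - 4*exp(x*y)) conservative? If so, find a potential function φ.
No, ∇×F = (-x*z - 4*x*exp(x*y) - 2*x + 4*exp(x + z) + 5*sin(z), y*(z + 4*exp(x*y)), -x*exp(x*y) + 2*z - 2*exp(y) - 4*exp(x + z) - cos(x) - 4) ≠ 0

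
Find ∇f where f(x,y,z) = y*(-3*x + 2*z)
(-3*y, -3*x + 2*z, 2*y)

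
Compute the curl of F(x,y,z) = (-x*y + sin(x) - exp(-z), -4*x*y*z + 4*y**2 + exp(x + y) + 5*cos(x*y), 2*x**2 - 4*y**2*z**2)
(4*y*(x - 2*z**2), -4*x + exp(-z), x - 4*y*z - 5*y*sin(x*y) + exp(x + y))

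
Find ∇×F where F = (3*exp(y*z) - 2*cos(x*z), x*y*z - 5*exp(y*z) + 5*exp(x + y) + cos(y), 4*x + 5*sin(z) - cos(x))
(y*(-x + 5*exp(y*z)), 2*x*sin(x*z) + 3*y*exp(y*z) - sin(x) - 4, y*z - 3*z*exp(y*z) + 5*exp(x + y))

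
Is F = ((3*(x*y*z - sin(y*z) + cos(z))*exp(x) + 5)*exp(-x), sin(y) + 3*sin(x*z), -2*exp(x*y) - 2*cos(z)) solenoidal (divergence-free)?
No, ∇·F = 3*y*z + 2*sin(z) + cos(y) - 5*exp(-x)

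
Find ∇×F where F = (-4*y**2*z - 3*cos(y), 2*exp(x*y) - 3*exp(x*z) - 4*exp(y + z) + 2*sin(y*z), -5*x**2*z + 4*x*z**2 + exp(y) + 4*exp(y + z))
(3*x*exp(x*z) - 2*y*cos(y*z) + exp(y) + 8*exp(y + z), 10*x*z - 4*y**2 - 4*z**2, 8*y*z + 2*y*exp(x*y) - 3*z*exp(x*z) - 3*sin(y))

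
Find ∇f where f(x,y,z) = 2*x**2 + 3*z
(4*x, 0, 3)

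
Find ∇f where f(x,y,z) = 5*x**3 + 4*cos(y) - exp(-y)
(15*x**2, -4*sin(y) + exp(-y), 0)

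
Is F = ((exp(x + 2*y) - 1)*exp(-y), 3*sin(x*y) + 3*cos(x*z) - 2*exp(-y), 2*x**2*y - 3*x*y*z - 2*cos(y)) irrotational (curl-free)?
No, ∇×F = (2*x**2 - 3*x*z + 3*x*sin(x*z) + 2*sin(y), y*(-4*x + 3*z), 3*y*cos(x*y) - 3*z*sin(x*z) - exp(x + y) - exp(-y))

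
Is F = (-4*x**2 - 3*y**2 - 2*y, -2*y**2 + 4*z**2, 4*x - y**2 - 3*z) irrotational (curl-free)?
No, ∇×F = (-2*y - 8*z, -4, 6*y + 2)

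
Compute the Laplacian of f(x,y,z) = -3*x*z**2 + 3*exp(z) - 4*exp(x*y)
-4*x**2*exp(x*y) - 6*x - 4*y**2*exp(x*y) + 3*exp(z)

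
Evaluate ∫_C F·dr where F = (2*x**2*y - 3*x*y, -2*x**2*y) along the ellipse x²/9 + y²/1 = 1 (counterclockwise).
-27*pi/2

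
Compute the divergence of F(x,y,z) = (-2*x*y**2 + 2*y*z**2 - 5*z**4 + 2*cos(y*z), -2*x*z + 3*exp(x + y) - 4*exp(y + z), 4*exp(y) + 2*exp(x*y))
-2*y**2 + 3*exp(x + y) - 4*exp(y + z)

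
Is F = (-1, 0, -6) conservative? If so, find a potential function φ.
Yes, F is conservative. φ = -x - 6*z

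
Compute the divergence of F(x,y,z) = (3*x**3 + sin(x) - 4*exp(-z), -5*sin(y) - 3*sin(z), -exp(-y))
9*x**2 + cos(x) - 5*cos(y)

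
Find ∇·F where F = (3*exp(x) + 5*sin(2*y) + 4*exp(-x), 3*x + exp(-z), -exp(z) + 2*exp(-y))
3*exp(x) - exp(z) - 4*exp(-x)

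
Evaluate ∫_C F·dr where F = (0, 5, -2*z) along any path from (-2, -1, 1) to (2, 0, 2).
2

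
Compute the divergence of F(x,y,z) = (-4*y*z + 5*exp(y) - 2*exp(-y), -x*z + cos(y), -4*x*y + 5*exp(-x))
-sin(y)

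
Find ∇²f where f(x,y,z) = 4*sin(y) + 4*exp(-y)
-4*sin(y) + 4*exp(-y)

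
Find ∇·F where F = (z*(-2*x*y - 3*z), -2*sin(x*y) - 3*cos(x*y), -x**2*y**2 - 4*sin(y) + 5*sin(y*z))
3*x*sin(x*y) - 2*x*cos(x*y) - 2*y*z + 5*y*cos(y*z)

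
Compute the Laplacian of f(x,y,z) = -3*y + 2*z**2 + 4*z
4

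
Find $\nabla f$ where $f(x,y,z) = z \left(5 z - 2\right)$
(0, 0, 10*z - 2)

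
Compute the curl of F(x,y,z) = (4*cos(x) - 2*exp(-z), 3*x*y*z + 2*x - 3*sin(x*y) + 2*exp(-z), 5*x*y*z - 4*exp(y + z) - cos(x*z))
(-3*x*y + 5*x*z - 4*exp(y + z) + 2*exp(-z), -5*y*z - z*sin(x*z) + 2*exp(-z), 3*y*z - 3*y*cos(x*y) + 2)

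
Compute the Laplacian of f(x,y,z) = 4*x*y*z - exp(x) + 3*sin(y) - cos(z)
-exp(x) - 3*sin(y) + cos(z)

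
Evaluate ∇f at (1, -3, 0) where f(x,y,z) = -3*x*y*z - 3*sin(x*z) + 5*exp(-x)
(-5*exp(-1), 0, 6)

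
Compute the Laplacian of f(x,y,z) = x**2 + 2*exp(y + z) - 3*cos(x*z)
3*x**2*cos(x*z) + 3*z**2*cos(x*z) + 4*exp(y + z) + 2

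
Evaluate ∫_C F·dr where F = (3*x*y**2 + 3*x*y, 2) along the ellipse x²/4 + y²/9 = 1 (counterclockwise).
0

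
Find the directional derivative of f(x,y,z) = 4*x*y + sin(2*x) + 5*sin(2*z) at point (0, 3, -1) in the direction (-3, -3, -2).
-sqrt(22)*(10*cos(2) + 21)/11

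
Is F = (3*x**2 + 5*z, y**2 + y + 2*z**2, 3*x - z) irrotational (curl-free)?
No, ∇×F = (-4*z, 2, 0)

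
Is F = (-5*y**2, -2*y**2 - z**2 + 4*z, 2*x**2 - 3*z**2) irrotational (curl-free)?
No, ∇×F = (2*z - 4, -4*x, 10*y)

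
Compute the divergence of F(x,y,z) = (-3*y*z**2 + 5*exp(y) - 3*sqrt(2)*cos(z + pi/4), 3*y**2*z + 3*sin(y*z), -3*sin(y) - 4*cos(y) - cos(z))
6*y*z + 3*z*cos(y*z) + sin(z)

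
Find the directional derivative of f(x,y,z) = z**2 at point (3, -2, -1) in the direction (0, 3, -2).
4*sqrt(13)/13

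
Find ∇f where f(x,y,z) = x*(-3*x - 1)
(-6*x - 1, 0, 0)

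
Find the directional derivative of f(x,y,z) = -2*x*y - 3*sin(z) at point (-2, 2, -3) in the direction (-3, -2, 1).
sqrt(14)*(4 - 3*cos(3))/14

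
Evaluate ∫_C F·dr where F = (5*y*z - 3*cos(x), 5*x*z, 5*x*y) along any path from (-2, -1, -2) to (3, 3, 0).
-3*sin(2) - 3*sin(3) + 20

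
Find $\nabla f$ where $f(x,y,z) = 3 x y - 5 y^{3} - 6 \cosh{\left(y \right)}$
(3*y, 3*x - 15*y**2 - 6*sinh(y), 0)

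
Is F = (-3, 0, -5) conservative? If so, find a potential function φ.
Yes, F is conservative. φ = -3*x - 5*z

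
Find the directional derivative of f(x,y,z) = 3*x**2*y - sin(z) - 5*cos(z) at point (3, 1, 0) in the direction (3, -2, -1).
sqrt(14)/14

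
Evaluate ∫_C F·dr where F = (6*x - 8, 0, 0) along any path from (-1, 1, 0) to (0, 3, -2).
-11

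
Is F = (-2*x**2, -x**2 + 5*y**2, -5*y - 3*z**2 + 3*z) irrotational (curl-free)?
No, ∇×F = (-5, 0, -2*x)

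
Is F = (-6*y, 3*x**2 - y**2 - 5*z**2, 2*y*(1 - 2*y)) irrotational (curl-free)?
No, ∇×F = (-8*y + 10*z + 2, 0, 6*x + 6)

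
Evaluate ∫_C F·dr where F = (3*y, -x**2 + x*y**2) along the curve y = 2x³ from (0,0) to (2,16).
12216/5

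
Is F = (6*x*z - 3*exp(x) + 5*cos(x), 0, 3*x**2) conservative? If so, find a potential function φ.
Yes, F is conservative. φ = 3*x**2*z - 3*exp(x) + 5*sin(x)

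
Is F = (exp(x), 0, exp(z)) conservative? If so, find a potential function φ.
Yes, F is conservative. φ = exp(x) + exp(z)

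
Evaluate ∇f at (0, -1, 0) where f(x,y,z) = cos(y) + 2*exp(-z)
(0, sin(1), -2)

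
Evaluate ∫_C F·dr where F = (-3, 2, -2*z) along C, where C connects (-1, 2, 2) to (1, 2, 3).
-11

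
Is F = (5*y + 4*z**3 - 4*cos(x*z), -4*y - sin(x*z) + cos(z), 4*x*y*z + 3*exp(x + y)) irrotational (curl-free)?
No, ∇×F = (4*x*z + x*cos(x*z) + 3*exp(x + y) + sin(z), 4*x*sin(x*z) - 4*y*z + 12*z**2 - 3*exp(x + y), -z*cos(x*z) - 5)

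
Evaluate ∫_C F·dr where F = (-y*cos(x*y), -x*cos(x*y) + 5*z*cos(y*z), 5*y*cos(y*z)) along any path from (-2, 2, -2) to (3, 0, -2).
4*sin(4)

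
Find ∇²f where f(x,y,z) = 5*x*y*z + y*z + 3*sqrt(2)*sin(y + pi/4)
-3*sqrt(2)*sin(y + pi/4)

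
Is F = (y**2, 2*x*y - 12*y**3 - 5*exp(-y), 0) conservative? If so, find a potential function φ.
Yes, F is conservative. φ = x*y**2 - 3*y**4 + 5*exp(-y)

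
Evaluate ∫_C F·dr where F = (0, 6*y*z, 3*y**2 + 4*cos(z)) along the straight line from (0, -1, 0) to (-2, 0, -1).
-4*sin(1)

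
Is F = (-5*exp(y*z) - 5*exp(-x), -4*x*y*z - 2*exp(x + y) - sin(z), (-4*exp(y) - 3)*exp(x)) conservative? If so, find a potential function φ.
No, ∇×F = (4*x*y - 4*exp(x + y) + cos(z), -5*y*exp(y*z) + (4*exp(y) + 3)*exp(x), -4*y*z + 5*z*exp(y*z) - 2*exp(x + y)) ≠ 0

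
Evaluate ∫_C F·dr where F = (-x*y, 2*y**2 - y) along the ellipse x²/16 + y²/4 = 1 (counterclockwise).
0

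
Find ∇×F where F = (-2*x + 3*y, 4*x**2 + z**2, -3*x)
(-2*z, 3, 8*x - 3)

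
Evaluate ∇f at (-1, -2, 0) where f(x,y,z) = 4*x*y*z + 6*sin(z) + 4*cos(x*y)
(8*sin(2), 4*sin(2), 14)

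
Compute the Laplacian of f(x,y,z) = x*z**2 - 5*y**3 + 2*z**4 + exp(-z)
2*x - 30*y + 24*z**2 + exp(-z)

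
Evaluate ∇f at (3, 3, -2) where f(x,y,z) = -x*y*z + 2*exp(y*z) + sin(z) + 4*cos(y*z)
(6, -4*exp(-6) - 8*sin(6) + 6, -9 + 12*sin(6) + cos(2) + 6*exp(-6))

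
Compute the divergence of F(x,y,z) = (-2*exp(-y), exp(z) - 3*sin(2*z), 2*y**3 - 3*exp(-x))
0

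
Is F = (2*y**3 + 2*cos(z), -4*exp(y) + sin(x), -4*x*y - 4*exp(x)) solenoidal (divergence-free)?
No, ∇·F = -4*exp(y)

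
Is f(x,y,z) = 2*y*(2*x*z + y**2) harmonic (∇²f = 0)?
No, ∇²f = 12*y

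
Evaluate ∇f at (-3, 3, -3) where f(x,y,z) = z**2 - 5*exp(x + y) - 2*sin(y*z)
(-5, 6*cos(9) - 5, -6 - 6*cos(9))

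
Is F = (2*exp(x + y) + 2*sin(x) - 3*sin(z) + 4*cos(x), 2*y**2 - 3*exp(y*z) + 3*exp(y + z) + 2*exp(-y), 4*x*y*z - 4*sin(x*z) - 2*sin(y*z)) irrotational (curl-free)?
No, ∇×F = (4*x*z + 3*y*exp(y*z) - 2*z*cos(y*z) - 3*exp(y + z), -4*y*z + 4*z*cos(x*z) - 3*cos(z), -2*exp(x + y))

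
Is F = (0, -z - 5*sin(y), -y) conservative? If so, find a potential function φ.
Yes, F is conservative. φ = -y*z + 5*cos(y)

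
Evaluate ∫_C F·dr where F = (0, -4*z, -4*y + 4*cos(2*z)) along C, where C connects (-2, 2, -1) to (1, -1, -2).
-16 - 2*sin(4) + 2*sin(2)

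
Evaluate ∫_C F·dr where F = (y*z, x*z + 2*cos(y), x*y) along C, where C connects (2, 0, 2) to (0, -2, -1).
-2*sin(2)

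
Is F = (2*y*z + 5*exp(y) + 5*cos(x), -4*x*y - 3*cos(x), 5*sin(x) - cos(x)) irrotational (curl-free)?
No, ∇×F = (0, 2*y - sin(x) - 5*cos(x), -4*y - 2*z - 5*exp(y) + 3*sin(x))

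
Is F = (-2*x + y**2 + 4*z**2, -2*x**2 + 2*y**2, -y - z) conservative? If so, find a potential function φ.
No, ∇×F = (-1, 8*z, -4*x - 2*y) ≠ 0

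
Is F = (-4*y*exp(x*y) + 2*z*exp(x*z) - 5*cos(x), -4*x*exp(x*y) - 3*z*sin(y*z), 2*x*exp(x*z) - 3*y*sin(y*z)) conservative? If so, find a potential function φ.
Yes, F is conservative. φ = -4*exp(x*y) + 2*exp(x*z) - 5*sin(x) + 3*cos(y*z)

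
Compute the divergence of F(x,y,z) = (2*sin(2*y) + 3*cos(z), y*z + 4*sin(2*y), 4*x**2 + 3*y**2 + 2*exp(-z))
z + 8*cos(2*y) - 2*exp(-z)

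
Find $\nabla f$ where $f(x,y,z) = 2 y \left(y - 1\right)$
(0, 4*y - 2, 0)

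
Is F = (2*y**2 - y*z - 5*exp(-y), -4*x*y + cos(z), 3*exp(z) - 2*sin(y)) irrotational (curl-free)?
No, ∇×F = (sin(z) - 2*cos(y), -y, -8*y + z - 5*exp(-y))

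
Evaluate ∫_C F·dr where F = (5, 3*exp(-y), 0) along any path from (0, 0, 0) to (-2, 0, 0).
-10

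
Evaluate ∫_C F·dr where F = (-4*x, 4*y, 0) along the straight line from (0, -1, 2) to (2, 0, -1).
-10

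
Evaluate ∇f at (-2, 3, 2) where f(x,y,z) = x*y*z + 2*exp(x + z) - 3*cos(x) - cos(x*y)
(-3*sin(2) - 3*sin(6) + 8, -4 + 2*sin(6), -4)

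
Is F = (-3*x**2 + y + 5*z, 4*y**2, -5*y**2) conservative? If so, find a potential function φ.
No, ∇×F = (-10*y, 5, -1) ≠ 0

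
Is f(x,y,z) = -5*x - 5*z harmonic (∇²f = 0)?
Yes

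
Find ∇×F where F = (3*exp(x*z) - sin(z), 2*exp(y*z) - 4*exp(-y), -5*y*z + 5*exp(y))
(-2*y*exp(y*z) - 5*z + 5*exp(y), 3*x*exp(x*z) - cos(z), 0)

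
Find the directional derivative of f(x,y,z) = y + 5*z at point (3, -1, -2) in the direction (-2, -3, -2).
-13*sqrt(17)/17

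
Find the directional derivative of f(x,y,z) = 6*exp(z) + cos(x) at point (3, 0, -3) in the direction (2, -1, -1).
-sqrt(6)*(exp(3)*sin(3) + 3)*exp(-3)/3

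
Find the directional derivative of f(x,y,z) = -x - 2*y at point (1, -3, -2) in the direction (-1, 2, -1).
-sqrt(6)/2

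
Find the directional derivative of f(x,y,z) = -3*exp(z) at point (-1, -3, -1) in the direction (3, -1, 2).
-3*sqrt(14)*exp(-1)/7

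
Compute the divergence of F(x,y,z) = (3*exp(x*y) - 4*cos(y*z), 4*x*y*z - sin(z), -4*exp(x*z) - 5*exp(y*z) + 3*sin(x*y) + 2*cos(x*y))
4*x*z - 4*x*exp(x*z) + 3*y*exp(x*y) - 5*y*exp(y*z)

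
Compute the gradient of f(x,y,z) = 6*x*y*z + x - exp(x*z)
(6*y*z - z*exp(x*z) + 1, 6*x*z, x*(6*y - exp(x*z)))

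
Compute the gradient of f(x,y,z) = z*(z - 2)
(0, 0, 2*z - 2)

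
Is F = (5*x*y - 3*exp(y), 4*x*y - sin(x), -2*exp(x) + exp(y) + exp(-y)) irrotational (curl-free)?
No, ∇×F = (2*sinh(y), 2*exp(x), -5*x + 4*y + 3*exp(y) - cos(x))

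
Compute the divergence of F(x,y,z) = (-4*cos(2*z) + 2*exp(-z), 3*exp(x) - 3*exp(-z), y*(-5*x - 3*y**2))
0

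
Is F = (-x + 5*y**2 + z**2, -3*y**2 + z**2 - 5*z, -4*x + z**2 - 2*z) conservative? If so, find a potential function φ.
No, ∇×F = (5 - 2*z, 2*z + 4, -10*y) ≠ 0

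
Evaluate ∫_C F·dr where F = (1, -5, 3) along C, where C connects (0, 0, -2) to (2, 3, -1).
-10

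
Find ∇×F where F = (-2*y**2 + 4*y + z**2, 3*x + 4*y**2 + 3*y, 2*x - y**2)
(-2*y, 2*z - 2, 4*y - 1)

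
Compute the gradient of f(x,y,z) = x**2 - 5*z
(2*x, 0, -5)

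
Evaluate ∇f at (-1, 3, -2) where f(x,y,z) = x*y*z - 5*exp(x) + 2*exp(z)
(-6 - 5*exp(-1), 2, -3 + 2*exp(-2))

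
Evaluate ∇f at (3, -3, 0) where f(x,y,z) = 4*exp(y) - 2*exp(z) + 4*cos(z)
(0, 4*exp(-3), -2)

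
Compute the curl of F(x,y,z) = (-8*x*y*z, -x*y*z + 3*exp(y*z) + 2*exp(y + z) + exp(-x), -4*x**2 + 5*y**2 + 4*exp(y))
(x*y - 3*y*exp(y*z) + 10*y + 4*exp(y) - 2*exp(y + z), 8*x*(1 - y), 8*x*z - y*z - exp(-x))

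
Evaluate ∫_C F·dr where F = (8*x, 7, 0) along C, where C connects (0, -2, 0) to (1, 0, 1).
18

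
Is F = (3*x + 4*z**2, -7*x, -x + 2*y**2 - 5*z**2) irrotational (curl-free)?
No, ∇×F = (4*y, 8*z + 1, -7)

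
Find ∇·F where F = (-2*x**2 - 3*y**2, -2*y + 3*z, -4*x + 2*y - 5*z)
-4*x - 7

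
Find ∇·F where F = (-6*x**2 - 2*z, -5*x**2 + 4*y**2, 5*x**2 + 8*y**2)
-12*x + 8*y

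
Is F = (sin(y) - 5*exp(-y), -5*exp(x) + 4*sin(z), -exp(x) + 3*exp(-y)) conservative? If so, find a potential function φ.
No, ∇×F = (-4*cos(z) - 3*exp(-y), exp(x), -5*exp(x) - cos(y) - 5*exp(-y)) ≠ 0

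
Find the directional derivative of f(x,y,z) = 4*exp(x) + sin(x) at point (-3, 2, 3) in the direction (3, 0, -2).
3*sqrt(13)*(exp(3)*cos(3) + 4)*exp(-3)/13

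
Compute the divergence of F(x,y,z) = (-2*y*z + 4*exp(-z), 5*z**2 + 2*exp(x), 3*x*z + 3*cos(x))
3*x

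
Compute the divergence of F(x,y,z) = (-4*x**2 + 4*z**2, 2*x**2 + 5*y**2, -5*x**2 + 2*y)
-8*x + 10*y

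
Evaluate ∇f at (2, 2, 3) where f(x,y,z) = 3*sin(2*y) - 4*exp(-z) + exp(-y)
(0, 6*cos(4) - exp(-2), 4*exp(-3))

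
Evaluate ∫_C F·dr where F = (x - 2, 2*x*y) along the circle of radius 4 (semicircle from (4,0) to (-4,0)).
304/3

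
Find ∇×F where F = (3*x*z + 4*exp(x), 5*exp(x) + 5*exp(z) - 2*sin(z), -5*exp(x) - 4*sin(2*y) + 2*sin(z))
(-5*exp(z) - 8*cos(2*y) + 2*cos(z), 3*x + 5*exp(x), 5*exp(x))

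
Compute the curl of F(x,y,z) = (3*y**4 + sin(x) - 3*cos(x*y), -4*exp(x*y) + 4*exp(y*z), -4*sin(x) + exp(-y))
(-4*y*exp(y*z) - exp(-y), 4*cos(x), -3*x*sin(x*y) - 12*y**3 - 4*y*exp(x*y))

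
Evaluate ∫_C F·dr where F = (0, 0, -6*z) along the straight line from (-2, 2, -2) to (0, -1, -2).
0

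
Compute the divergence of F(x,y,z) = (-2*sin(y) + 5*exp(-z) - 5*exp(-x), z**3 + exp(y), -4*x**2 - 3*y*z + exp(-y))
-3*y + exp(y) + 5*exp(-x)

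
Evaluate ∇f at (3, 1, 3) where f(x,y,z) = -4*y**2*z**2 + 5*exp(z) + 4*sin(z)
(0, -72, -24 + 4*cos(3) + 5*exp(3))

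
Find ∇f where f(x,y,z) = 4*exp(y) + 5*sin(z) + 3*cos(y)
(0, 4*exp(y) - 3*sin(y), 5*cos(z))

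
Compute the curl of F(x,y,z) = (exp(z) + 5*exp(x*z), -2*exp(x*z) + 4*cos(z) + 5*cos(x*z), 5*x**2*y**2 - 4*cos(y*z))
(10*x**2*y + 2*x*exp(x*z) + 5*x*sin(x*z) + 4*z*sin(y*z) + 4*sin(z), -10*x*y**2 + 5*x*exp(x*z) + exp(z), -z*(2*exp(x*z) + 5*sin(x*z)))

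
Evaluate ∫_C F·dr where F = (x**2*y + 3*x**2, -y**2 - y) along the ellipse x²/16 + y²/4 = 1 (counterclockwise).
-32*pi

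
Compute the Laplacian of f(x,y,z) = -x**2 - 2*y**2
-6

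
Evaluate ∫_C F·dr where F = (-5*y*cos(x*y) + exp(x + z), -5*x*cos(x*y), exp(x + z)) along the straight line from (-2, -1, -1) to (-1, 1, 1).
-exp(-3) + 1 + 5*sin(1) + 5*sin(2)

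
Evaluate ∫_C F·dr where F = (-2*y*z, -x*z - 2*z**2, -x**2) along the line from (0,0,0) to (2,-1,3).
8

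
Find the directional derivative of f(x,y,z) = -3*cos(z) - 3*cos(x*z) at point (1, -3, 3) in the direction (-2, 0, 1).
-12*sqrt(5)*sin(3)/5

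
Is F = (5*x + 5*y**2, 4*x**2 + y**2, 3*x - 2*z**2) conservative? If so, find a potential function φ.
No, ∇×F = (0, -3, 8*x - 10*y) ≠ 0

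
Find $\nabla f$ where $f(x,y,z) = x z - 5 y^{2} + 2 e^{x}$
(z + 2*exp(x), -10*y, x)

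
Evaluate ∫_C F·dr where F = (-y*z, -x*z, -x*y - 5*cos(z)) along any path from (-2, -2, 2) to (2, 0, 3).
-5*sin(3) + 5*sin(2) + 8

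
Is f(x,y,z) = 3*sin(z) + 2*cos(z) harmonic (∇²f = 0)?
No, ∇²f = -3*sin(z) - 2*cos(z)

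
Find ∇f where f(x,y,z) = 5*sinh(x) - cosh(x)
(-sinh(x) + 5*cosh(x), 0, 0)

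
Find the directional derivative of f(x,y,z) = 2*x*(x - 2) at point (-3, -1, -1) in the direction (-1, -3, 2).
8*sqrt(14)/7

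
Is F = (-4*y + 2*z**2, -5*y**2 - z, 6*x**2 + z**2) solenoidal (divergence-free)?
No, ∇·F = -10*y + 2*z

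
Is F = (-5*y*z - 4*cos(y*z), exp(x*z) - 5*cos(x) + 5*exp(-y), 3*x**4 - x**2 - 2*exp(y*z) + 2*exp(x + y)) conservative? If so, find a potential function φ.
No, ∇×F = (-x*exp(x*z) - 2*z*exp(y*z) + 2*exp(x + y), -12*x**3 + 2*x + 4*y*sin(y*z) - 5*y - 2*exp(x + y), z*exp(x*z) - 4*z*sin(y*z) + 5*z + 5*sin(x)) ≠ 0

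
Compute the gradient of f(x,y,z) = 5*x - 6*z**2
(5, 0, -12*z)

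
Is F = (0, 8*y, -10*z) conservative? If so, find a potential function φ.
Yes, F is conservative. φ = 4*y**2 - 5*z**2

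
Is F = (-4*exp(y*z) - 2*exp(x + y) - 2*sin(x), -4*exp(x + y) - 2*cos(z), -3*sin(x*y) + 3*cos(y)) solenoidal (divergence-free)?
No, ∇·F = -6*exp(x + y) - 2*cos(x)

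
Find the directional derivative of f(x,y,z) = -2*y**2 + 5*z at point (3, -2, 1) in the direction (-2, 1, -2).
-2/3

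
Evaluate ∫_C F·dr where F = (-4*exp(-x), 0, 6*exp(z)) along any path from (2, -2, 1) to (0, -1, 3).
-6*E - 4*exp(-2) + 4 + 6*exp(3)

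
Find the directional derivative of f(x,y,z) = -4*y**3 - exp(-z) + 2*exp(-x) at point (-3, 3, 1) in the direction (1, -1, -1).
sqrt(3)*(-1 + 2*E*(54 - exp(3)))*exp(-1)/3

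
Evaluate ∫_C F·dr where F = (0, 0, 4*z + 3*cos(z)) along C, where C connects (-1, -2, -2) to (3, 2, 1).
-6 + 3*sin(1) + 3*sin(2)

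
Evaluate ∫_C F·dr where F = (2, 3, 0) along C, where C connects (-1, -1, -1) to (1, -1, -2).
4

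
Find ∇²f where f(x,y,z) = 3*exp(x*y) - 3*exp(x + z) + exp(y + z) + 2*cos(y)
3*x**2*exp(x*y) + 3*y**2*exp(x*y) - 6*exp(x + z) + 2*exp(y + z) - 2*cos(y)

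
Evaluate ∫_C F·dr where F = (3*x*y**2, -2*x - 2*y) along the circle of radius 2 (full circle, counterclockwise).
-8*pi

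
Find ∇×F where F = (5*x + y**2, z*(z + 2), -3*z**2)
(-2*z - 2, 0, -2*y)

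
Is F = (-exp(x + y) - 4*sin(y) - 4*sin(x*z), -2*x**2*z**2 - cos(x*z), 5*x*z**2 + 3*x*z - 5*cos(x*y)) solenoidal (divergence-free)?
No, ∇·F = 10*x*z + 3*x - 4*z*cos(x*z) - exp(x + y)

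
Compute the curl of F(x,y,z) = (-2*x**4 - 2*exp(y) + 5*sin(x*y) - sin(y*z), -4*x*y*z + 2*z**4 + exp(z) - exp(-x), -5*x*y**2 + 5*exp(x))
(-6*x*y - 8*z**3 - exp(z), 5*y**2 - y*cos(y*z) - 5*exp(x), -5*x*cos(x*y) - 4*y*z + z*cos(y*z) + 2*exp(y) + exp(-x))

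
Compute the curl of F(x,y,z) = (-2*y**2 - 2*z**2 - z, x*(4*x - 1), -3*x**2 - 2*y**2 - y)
(-4*y - 1, 6*x - 4*z - 1, 8*x + 4*y - 1)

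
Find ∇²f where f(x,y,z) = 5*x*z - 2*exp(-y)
-2*exp(-y)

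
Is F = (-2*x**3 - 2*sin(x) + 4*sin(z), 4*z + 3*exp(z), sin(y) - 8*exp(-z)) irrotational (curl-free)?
No, ∇×F = (-3*exp(z) + cos(y) - 4, 4*cos(z), 0)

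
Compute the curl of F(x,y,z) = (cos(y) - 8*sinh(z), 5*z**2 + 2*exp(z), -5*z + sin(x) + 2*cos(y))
(-10*z - 2*exp(z) - 2*sin(y), -cos(x) - 8*cosh(z), sin(y))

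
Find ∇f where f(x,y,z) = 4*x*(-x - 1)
(-8*x - 4, 0, 0)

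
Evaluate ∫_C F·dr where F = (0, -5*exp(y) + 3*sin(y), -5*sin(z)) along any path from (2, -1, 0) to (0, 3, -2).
-5*exp(3) - 5 + 5*cos(2) + 3*cos(1) + 5*exp(-1) - 3*cos(3)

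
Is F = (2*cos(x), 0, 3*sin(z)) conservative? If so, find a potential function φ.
Yes, F is conservative. φ = 2*sin(x) - 3*cos(z)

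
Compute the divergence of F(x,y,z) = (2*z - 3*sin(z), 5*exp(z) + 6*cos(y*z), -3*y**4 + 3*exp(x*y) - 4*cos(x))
-6*z*sin(y*z)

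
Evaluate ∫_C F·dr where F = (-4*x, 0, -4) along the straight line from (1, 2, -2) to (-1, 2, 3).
-20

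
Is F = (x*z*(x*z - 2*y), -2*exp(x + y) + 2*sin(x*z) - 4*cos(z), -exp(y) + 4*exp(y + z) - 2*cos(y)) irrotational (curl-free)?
No, ∇×F = (-2*x*cos(x*z) - exp(y) + 4*exp(y + z) + 2*sin(y) - 4*sin(z), 2*x*(x*z - y), 2*x*z + 2*z*cos(x*z) - 2*exp(x + y))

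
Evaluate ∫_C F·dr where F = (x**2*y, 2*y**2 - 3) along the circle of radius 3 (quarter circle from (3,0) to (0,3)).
9 - 81*pi/16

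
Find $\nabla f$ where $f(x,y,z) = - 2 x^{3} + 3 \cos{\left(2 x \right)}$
(-6*x**2 - 6*sin(2*x), 0, 0)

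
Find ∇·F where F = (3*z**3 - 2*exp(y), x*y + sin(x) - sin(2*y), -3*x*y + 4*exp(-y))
x - 2*cos(2*y)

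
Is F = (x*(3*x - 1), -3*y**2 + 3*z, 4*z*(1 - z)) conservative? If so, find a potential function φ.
No, ∇×F = (-3, 0, 0) ≠ 0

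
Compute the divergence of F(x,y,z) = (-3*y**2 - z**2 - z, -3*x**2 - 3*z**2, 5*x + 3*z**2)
6*z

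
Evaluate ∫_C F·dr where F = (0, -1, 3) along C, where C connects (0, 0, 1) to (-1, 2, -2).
-11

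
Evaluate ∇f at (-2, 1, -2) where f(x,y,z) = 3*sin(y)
(0, 3*cos(1), 0)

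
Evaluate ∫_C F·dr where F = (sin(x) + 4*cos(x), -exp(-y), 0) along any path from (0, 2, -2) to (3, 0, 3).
-exp(-2) + 4*sin(3) - cos(3) + 2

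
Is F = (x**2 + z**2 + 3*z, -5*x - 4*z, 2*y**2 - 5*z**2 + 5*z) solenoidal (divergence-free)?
No, ∇·F = 2*x - 10*z + 5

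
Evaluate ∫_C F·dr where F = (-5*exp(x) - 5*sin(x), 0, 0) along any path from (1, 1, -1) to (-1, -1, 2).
10*sinh(1)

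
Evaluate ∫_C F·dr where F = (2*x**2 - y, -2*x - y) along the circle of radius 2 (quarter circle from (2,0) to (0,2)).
-22/3 - pi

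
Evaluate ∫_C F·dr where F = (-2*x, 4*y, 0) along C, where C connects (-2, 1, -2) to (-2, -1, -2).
0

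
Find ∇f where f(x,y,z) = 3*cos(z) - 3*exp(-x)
(3*exp(-x), 0, -3*sin(z))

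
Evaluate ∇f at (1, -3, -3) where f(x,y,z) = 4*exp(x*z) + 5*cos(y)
(-12*exp(-3), 5*sin(3), 4*exp(-3))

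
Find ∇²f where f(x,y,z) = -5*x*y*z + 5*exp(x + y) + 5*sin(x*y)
-5*x**2*sin(x*y) - 5*y**2*sin(x*y) + 10*exp(x + y)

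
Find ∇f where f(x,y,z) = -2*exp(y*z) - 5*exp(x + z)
(-5*exp(x + z), -2*z*exp(y*z), -2*y*exp(y*z) - 5*exp(x + z))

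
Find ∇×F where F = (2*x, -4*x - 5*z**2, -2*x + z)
(10*z, 2, -4)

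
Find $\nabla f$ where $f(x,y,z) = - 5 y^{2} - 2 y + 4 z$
(0, -10*y - 2, 4)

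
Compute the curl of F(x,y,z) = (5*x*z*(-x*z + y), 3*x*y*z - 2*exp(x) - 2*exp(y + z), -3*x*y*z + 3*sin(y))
(-3*x*y - 3*x*z + 2*exp(y + z) + 3*cos(y), -10*x**2*z + 5*x*y + 3*y*z, -5*x*z + 3*y*z - 2*exp(x))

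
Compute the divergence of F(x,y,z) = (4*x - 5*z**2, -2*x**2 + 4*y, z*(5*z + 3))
10*z + 11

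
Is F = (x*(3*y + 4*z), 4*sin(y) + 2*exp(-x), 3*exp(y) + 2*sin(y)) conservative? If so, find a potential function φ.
No, ∇×F = (3*exp(y) + 2*cos(y), 4*x, -3*x - 2*exp(-x)) ≠ 0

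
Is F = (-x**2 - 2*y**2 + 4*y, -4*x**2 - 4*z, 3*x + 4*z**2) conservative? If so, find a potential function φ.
No, ∇×F = (4, -3, -8*x + 4*y - 4) ≠ 0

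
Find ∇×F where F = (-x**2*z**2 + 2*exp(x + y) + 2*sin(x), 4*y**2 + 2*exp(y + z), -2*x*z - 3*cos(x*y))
(3*x*sin(x*y) - 2*exp(y + z), -2*x**2*z - 3*y*sin(x*y) + 2*z, -2*exp(x + y))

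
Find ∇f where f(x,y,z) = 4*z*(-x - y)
(-4*z, -4*z, -4*x - 4*y)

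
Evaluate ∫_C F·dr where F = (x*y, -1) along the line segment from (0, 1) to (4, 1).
8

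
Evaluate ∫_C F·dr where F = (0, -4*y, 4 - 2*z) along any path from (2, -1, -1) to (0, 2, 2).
3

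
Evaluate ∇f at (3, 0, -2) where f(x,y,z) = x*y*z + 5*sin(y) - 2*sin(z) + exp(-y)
(0, -2, -2*cos(2))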